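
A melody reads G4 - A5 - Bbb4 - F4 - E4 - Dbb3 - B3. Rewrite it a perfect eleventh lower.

G4 becomes D3
A5 becomes E4
Bbb4 becomes Fb3
F4 becomes C3
E4 becomes B2
Dbb3 becomes Abb1
B3 becomes F#2

D3 E4 Fb3 C3 B2 Abb1 F#2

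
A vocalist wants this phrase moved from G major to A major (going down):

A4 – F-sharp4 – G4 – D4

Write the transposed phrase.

B3 G#3 A3 E3

G major to A major down is a minor seventh, so every note moves down by that interval.
A4 -> B3
F#4 -> G#3
G4 -> A3
D4 -> E3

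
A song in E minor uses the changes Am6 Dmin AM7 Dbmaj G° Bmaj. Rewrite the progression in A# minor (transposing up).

D#m6 G#min D#M7 Gmaj C#° E#maj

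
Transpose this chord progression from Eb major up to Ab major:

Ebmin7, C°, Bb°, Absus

Eb major up to Ab major is a perfect fourth; each chord root moves by that interval while the quality stays the same.
Ebmin7: root Eb up a perfect fourth → Ab, giving Abmin7.
C°: root C up a perfect fourth → F, giving F°.
Bb°: root Bb up a perfect fourth → Eb, giving Eb°.
Absus: root Ab up a perfect fourth → Db, giving Dbsus.

Abmin7 F° Eb° Dbsus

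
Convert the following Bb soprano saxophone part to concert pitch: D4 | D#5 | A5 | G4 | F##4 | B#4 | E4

C4 C#5 G5 F4 E#4 A#4 D4

Written C4 on the Bb soprano saxophone sounds as Bb3, a major second lower; apply that shift to every note.
D4 gives C4
D#5 gives C#5
A5 gives G5
G4 gives F4
F##4 gives E#4
B#4 gives A#4
E4 gives D4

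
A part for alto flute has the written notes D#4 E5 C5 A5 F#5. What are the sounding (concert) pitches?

A#3 B4 G4 E5 C#5

Written C4 on the alto flute sounds as G3, a perfect fourth lower; apply that shift to every note.
D#4 gives A#3
E5 gives B4
C5 gives G4
A5 gives E5
F#5 gives C#5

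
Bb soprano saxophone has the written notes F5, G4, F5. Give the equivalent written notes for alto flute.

Ab5 Bb4 Ab5

First find concert pitch: the Bb soprano saxophone sounds a major second below written, so F5 G4 F5 sounds Eb5 F4 Eb5.
Then write for alto flute: it sounds a perfect fourth below written, so the part must be a perfect fourth above concert.
Eb5 → Ab5
F4 → Bb4
Eb5 → Ab5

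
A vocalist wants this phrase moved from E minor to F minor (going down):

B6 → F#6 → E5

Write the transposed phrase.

From E down to F is a major seventh; apply that to each pitch.
B6 -> C6
F#6 -> G5
E5 -> F4

C6 G5 F4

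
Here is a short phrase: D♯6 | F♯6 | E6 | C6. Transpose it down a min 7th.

E#5 G#5 F#5 D5

D#6 becomes E#5
F#6 becomes G#5
E6 becomes F#5
C6 becomes D5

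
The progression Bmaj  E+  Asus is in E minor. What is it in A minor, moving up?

Emaj A+ Dsus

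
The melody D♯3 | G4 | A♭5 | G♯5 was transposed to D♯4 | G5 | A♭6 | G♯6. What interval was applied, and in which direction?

Take the first pair: D#3 → D#4. D to D spans 8 letter names, so the interval is some kind of octave.
D#3 to D#4 is 12 semitones, which makes it a perfect octave; the second version is higher, so the direction is up.
Checking another pair — G#5 → G#6 — gives the same interval.

up a perfect octave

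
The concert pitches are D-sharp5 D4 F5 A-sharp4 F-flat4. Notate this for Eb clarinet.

Written C4 sounds as Eb4 on the Eb clarinet, so concert pitches are written a minor third down.
D#5 becomes B#4
D4 becomes B3
F5 becomes D5
A#4 becomes F##4
Fb4 becomes Db4

B#4 B3 D5 F##4 Db4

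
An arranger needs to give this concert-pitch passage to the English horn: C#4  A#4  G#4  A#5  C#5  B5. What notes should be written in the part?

G#4 E#5 D#5 E#6 G#5 F#6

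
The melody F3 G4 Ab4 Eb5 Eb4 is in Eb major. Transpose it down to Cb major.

From Eb down to Cb is a major third; apply that to each pitch.
F3 to Db3
G4 to Eb4
Ab4 to Fb4
Eb5 to Cb5
Eb4 to Cb4

Db3 Eb4 Fb4 Cb5 Cb4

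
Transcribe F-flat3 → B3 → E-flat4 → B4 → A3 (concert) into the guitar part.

The guitar sounds a perfect octave below written, so the written part must be a perfect octave above concert — transpose each note up.
Fb3 -> Fb4
B3 -> B4
Eb4 -> Eb5
B4 -> B5
A3 -> A4

Fb4 B4 Eb5 B5 A4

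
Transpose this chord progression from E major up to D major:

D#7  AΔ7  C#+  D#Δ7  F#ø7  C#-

C#7 GΔ7 B+ C#Δ7 Eø7 B-

E major up to D major is a minor seventh; each chord root moves by that interval while the quality stays the same.
D#7: root D# up a minor seventh → C#, giving C#7.
AΔ7: root A up a minor seventh → G, giving GΔ7.
C#+: root C# up a minor seventh → B, giving B+.
D#Δ7: root D# up a minor seventh → C#, giving C#Δ7.
F#ø7: root F# up a minor seventh → E, giving Eø7.
C#-: root C# up a minor seventh → B, giving B-.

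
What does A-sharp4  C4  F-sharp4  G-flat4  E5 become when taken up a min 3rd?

C#5 Eb4 A4 Bbb4 G5

A#4 → C#5
C4 → Eb4
F#4 → A4
Gb4 → Bbb4
E5 → G5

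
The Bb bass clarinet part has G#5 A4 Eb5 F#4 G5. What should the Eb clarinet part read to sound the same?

D#4 E3 Bb3 C#3 D4

First find concert pitch: the Bb bass clarinet sounds a major ninth below written, so G#5 A4 Eb5 F#4 G5 sounds F#4 G3 Db4 E3 F4.
Then write for Eb clarinet: it sounds a minor third above written, so the part must be a minor third below concert.
F#4 → D#4
G3 → E3
Db4 → Bb3
E3 → C#3
F4 → D4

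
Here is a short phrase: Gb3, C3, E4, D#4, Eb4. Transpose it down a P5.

Gb3 → Cb3
C3 → F2
E4 → A3
D#4 → G#3
Eb4 → Ab3

Cb3 F2 A3 G#3 Ab3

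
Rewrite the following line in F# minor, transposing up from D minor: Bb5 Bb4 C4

D6 D5 E4

From D up to F# is a major third; apply that to each pitch.
Bb5 to D6
Bb4 to D5
C4 to E4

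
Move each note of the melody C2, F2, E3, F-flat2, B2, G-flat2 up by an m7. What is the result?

Bb2 Eb3 D4 Ebb3 A3 Fb3

A minor seventh up from C2 gives Bb2.
F2 up a minor seventh is Eb3.
E3: a seventh up reaches D, and 10 semitones makes it D4.
A minor seventh up from Fb2 gives Ebb3.
A minor seventh up from B2 gives A3.
A minor seventh up from Gb2 gives Fb3.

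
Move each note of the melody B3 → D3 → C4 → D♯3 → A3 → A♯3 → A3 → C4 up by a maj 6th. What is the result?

A major sixth up from B3 gives G#4.
D3 up a major sixth is B3.
C4 up a major sixth is A4.
A major sixth up from D#3 gives B#3.
A major sixth up from A3 gives F#4.
A#3: a sixth up reaches F, and 9 semitones makes it F##4.
A major sixth up from A3 gives F#4.
C4 up a major sixth is A4.

G#4 B3 A4 B#3 F#4 F##4 F#4 A4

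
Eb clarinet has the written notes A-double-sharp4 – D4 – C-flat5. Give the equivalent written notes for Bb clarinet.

D##5 G4 Fb5

First find concert pitch: the Eb clarinet sounds a minor third above written, so A-double-sharp4 D4 C-flat5 sounds C##5 F4 Ebb5.
Then write for Bb clarinet: it sounds a major second below written, so the part must be a major second above concert.
C##5 → D##5
F4 → G4
Ebb5 → Fb5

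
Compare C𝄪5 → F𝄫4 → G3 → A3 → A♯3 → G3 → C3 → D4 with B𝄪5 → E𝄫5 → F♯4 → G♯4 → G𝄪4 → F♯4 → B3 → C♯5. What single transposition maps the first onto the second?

Take the first pair: C##5 → B##5. C to B spans 7 letter names, so the interval is some kind of seventh.
C##5 to B##5 is 11 semitones, which makes it a major seventh; the second version is higher, so the direction is up.
Checking another pair — D4 → C#5 — gives the same interval.

up a major seventh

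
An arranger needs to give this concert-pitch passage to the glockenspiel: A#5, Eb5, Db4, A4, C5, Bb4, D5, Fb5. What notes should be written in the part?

A#3 Eb3 Db2 A2 C3 Bb2 D3 Fb3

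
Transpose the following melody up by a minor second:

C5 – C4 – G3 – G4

C5 becomes Db5
C4 becomes Db4
G3 becomes Ab3
G4 becomes Ab4

Db5 Db4 Ab3 Ab4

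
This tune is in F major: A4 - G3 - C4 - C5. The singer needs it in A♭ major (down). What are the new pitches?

From F down to A♭ is a major sixth; apply that to each pitch.
A4 -> C4
G3 -> Bb2
C4 -> Eb3
C5 -> Eb4

C4 Bb2 Eb3 Eb4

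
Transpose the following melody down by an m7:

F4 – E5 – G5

G3 F#4 A4

F4 down a minor seventh is G3.
A minor seventh down from E5 gives F#4.
G5: a seventh down reaches A, and 10 semitones makes it A4.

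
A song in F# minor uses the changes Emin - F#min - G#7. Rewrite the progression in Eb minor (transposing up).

Dbmin Ebmin F7

F# minor up to Eb minor is a diminished seventh; each chord root moves by that interval while the quality stays the same.
Emin: root E up a diminished seventh → Db, giving Dbmin.
F#min: root F# up a diminished seventh → Eb, giving Ebmin.
G#7: root G# up a diminished seventh → F, giving F7.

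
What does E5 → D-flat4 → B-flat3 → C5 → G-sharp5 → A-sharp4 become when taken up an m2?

F5 Ebb4 Cb4 Db5 A5 B4

A minor second up from E5 gives F5.
A minor second up from Db4 gives Ebb4.
A minor second up from Bb3 gives Cb4.
C5: a second up reaches D, and 1 semitone makes it Db5.
A minor second up from G#5 gives A5.
A#4 up a minor second is B4.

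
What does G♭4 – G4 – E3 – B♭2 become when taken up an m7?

Gb4 → Fb5
G4 → F5
E3 → D4
Bb2 → Ab3

Fb5 F5 D4 Ab3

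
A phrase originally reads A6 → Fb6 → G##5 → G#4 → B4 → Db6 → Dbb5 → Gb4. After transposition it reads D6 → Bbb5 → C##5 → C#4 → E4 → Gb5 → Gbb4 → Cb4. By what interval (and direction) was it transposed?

Take the first pair: A6 → D6. A to D spans 5 letter names, so the interval is some kind of fifth.
D6 to A6 is 7 semitones, which makes it a perfect fifth; the second version is lower, so the direction is down.
Checking another pair — Gb4 → Cb4 — gives the same interval.

down a perfect fifth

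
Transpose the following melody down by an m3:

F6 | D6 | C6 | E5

D6 B5 A5 C#5

F6 -> D6
D6 -> B5
C6 -> A5
E5 -> C#5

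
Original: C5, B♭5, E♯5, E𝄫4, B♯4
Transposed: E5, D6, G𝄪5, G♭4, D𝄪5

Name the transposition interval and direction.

up a major third

Take the first pair: C5 → E5. C to E spans 3 letter names, so the interval is some kind of third.
C5 to E5 is 4 semitones, which makes it a major third; the second version is higher, so the direction is up.
Checking another pair — B#4 → D##5 — gives the same interval.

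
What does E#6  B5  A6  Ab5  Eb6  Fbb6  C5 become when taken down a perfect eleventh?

B#4 F#4 E5 Eb4 Bb4 Cbb5 G3

E#6: an eleventh down reaches B, and 17 semitones makes it B#4.
B5 down a perfect eleventh is F#4.
A6 down a perfect eleventh is E5.
Ab5 down a perfect eleventh is Eb4.
Eb6 down a perfect eleventh is Bb4.
Fbb6: an eleventh down reaches C, and 17 semitones makes it Cbb5.
C5: an eleventh down reaches G, and 17 semitones makes it G3.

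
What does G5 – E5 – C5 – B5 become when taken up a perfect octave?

G5: an octave up reaches G, and 12 semitones makes it G6.
E5: an octave up reaches E, and 12 semitones makes it E6.
A perfect octave up from C5 gives C6.
B5: an octave up reaches B, and 12 semitones makes it B6.

G6 E6 C6 B6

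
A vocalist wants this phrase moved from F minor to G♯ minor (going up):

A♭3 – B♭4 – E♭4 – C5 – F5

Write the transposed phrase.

B3 C#5 F#4 D#5 G#5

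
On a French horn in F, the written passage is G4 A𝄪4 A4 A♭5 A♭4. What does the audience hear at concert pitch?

C4 D##4 D4 Db5 Db4

The French horn in F sounds a perfect fifth below written, so transpose each written note down a perfect fifth.
G4 gives C4
A##4 gives D##4
A4 gives D4
Ab5 gives Db5
Ab4 gives Db4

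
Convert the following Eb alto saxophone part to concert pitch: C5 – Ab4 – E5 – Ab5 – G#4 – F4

Written C4 on the Eb alto saxophone sounds as Eb3, a major sixth lower; apply that shift to every note.
C5 -> Eb4
Ab4 -> Cb4
E5 -> G4
Ab5 -> Cb5
G#4 -> B3
F4 -> Ab3

Eb4 Cb4 G4 Cb5 B3 Ab3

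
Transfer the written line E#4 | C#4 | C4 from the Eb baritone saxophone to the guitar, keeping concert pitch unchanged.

First find concert pitch: the Eb baritone saxophone sounds a major thirteenth below written, so E#4 C#4 C4 sounds G#2 E2 Eb2.
Then write for guitar: it sounds a perfect octave below written, so the part must be a perfect octave above concert.
G#2 → G#3
E2 → E3
Eb2 → Eb3

G#3 E3 Eb3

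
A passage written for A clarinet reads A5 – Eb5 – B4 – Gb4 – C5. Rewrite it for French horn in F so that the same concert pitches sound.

First find concert pitch: the A clarinet sounds a minor third below written, so A5 Eb5 B4 Gb4 C5 sounds F#5 C5 G#4 Eb4 A4.
Then write for French horn in F: it sounds a perfect fifth below written, so the part must be a perfect fifth above concert.
F#5 → C#6
C5 → G5
G#4 → D#5
Eb4 → Bb4
A4 → E5

C#6 G5 D#5 Bb4 E5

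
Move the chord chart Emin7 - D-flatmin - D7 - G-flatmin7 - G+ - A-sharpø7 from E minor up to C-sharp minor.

E minor up to C-sharp minor is a major sixth; each chord root moves by that interval while the quality stays the same.
Emin7: root E up a major sixth → C#, giving C#min7.
D-flatmin: root D-flat up a major sixth → Bb, giving Bbmin.
D7: root D up a major sixth → B, giving B7.
G-flatmin7: root G-flat up a major sixth → Eb, giving Ebmin7.
G+: root G up a major sixth → E, giving E+.
A-sharpø7: root A-sharp up a major sixth → F##, giving F##ø7.

C#min7 Bbmin B7 Ebmin7 E+ F##ø7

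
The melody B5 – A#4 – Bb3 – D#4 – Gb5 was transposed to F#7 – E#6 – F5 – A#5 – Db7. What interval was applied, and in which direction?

up a perfect twelfth

Take the first pair: B5 → F#7. B to F spans 12 letter names, so the interval is some kind of twelfth.
B5 to F#7 is 19 semitones, which makes it a perfect twelfth; the second version is higher, so the direction is up.
Checking another pair — Gb5 → Db7 — gives the same interval.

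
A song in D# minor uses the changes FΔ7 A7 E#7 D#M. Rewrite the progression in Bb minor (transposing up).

DbbΔ7 Fb7 C7 BbM

D# minor up to Bb minor is a diminished sixth; each chord root moves by that interval while the quality stays the same.
FΔ7: root F up a diminished sixth → Dbb, giving DbbΔ7.
A7: root A up a diminished sixth → Fb, giving Fb7.
E#7: root E# up a diminished sixth → C, giving C7.
D#M: root D# up a diminished sixth → Bb, giving BbM.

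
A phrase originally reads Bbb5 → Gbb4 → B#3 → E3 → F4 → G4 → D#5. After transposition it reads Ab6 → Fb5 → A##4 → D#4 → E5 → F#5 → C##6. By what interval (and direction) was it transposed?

up a major seventh

Take the first pair: Bbb5 → Ab6. B to A spans 7 letter names, so the interval is some kind of seventh.
Bbb5 to Ab6 is 11 semitones, which makes it a major seventh; the second version is higher, so the direction is up.
Checking another pair — D#5 → C##6 — gives the same interval.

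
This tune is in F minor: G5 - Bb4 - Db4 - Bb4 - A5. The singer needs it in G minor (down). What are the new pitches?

A4 C4 Eb3 C4 B4

From F down to G is a minor seventh; apply that to each pitch.
G5 -> A4
Bb4 -> C4
Db4 -> Eb3
Bb4 -> C4
A5 -> B4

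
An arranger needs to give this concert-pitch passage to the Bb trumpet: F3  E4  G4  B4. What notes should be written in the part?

G3 F#4 A4 C#5

The Bb trumpet sounds a major second below written, so the written part must be a major second above concert — transpose each note up.
F3 gives G3
E4 gives F#4
G4 gives A4
B4 gives C#5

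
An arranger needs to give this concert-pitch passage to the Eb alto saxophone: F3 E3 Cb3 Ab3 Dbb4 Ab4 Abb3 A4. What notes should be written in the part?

The Eb alto saxophone sounds a major sixth below written, so the written part must be a major sixth above concert — transpose each note up.
F3 -> D4
E3 -> C#4
Cb3 -> Ab3
Ab3 -> F4
Dbb4 -> Bbb4
Ab4 -> F5
Abb3 -> Fb4
A4 -> F#5

D4 C#4 Ab3 F4 Bbb4 F5 Fb4 F#5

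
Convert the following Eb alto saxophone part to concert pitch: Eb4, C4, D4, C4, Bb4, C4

Gb3 Eb3 F3 Eb3 Db4 Eb3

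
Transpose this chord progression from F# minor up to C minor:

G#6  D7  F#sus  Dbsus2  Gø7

F# minor up to C minor is a diminished fifth; each chord root moves by that interval while the quality stays the same.
G#6: root G# up a diminished fifth → D, giving D6.
D7: root D up a diminished fifth → Ab, giving Ab7.
F#sus: root F# up a diminished fifth → C, giving Csus.
Dbsus2: root Db up a diminished fifth → Abb, giving Abbsus2.
Gø7: root G up a diminished fifth → Db, giving Dbø7.

D6 Ab7 Csus Abbsus2 Dbø7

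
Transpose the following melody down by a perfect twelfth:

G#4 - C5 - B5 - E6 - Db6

G#4: a twelfth down reaches C, and 19 semitones makes it C#3.
C5 down a perfect twelfth is F3.
B5 down a perfect twelfth is E4.
E6: a twelfth down reaches A, and 19 semitones makes it A4.
Db6: a twelfth down reaches G, and 19 semitones makes it Gb4.

C#3 F3 E4 A4 Gb4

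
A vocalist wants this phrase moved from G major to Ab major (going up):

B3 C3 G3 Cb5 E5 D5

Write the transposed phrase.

From G up to Ab is a minor second; apply that to each pitch.
B3 gives C4
C3 gives Db3
G3 gives Ab3
Cb5 gives Dbb5
E5 gives F5
D5 gives Eb5

C4 Db3 Ab3 Dbb5 F5 Eb5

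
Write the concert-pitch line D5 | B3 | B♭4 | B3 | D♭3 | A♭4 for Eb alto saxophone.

B5 G#4 G5 G#4 Bb3 F5

The Eb alto saxophone sounds a major sixth below written, so the written part must be a major sixth above concert — transpose each note up.
D5 → B5
B3 → G#4
Bb4 → G5
B3 → G#4
Db3 → Bb3
Ab4 → F5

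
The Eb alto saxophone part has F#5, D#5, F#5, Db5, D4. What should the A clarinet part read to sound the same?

C5 A4 C5 Abb4 Ab3

First find concert pitch: the Eb alto saxophone sounds a major sixth below written, so F#5 D#5 F#5 Db5 D4 sounds A4 F#4 A4 Fb4 F3.
Then write for A clarinet: it sounds a minor third below written, so the part must be a minor third above concert.
A4 → C5
F#4 → A4
A4 → C5
Fb4 → Abb4
F3 → Ab3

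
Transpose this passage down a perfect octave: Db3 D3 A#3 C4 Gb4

Db2 D2 A#2 C3 Gb3

Db3 gives Db2
D3 gives D2
A#3 gives A#2
C4 gives C3
Gb4 gives Gb3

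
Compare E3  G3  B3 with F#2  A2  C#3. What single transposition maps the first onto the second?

down a minor seventh

Take the first pair: E3 → F#2. E to F spans 7 letter names, so the interval is some kind of seventh.
F#2 to E3 is 10 semitones, which makes it a minor seventh; the second version is lower, so the direction is down.
Checking another pair — B3 → C#3 — gives the same interval.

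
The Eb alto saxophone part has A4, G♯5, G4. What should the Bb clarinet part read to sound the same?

D4 C#5 C4

First find concert pitch: the Eb alto saxophone sounds a major sixth below written, so A4 G♯5 G4 sounds C4 B4 Bb3.
Then write for Bb clarinet: it sounds a major second below written, so the part must be a major second above concert.
C4 → D4
B4 → C#5
Bb3 → C4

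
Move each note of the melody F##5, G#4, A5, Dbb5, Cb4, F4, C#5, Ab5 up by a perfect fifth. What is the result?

C##6 D#5 E6 Abb5 Gb4 C5 G#5 Eb6

F##5 to C##6
G#4 to D#5
A5 to E6
Dbb5 to Abb5
Cb4 to Gb4
F4 to C5
C#5 to G#5
Ab5 to Eb6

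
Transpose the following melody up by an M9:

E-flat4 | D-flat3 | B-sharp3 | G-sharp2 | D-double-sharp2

Eb4: a ninth up reaches F, and 14 semitones makes it F5.
A major ninth up from Db3 gives Eb4.
B#3 up a major ninth is C##5.
G#2 up a major ninth is A#3.
D##2: a ninth up reaches E, and 14 semitones makes it E##3.

F5 Eb4 C##5 A#3 E##3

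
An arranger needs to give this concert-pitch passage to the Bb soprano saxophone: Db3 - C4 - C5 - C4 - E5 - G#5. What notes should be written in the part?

The Bb soprano saxophone sounds a major second below written, so the written part must be a major second above concert — transpose each note up.
Db3 to Eb3
C4 to D4
C5 to D5
C4 to D4
E5 to F#5
G#5 to A#5

Eb3 D4 D5 D4 F#5 A#5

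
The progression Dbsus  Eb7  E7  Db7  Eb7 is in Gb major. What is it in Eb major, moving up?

Bbsus C7 C#7 Bb7 C7

Gb major up to Eb major is a major sixth; each chord root moves by that interval while the quality stays the same.
Dbsus: root Db up a major sixth → Bb, giving Bbsus.
Eb7: root Eb up a major sixth → C, giving C7.
E7: root E up a major sixth → C#, giving C#7.
Db7: root Db up a major sixth → Bb, giving Bb7.
Eb7: root Eb up a major sixth → C, giving C7.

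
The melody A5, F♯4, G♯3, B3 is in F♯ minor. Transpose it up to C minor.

Eb6 C5 D4 F4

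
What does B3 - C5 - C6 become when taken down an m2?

A minor second down from B3 gives A#3.
A minor second down from C5 gives B4.
A minor second down from C6 gives B5.

A#3 B4 B5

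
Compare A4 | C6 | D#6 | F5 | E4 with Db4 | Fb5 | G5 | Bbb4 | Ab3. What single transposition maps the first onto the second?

down an augmented fifth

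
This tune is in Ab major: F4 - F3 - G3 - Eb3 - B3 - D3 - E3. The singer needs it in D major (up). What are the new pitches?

B4 B3 C#4 A3 E#4 G#3 A#3

From Ab up to D is an augmented fourth; apply that to each pitch.
F4 -> B4
F3 -> B3
G3 -> C#4
Eb3 -> A3
B3 -> E#4
D3 -> G#3
E3 -> A#3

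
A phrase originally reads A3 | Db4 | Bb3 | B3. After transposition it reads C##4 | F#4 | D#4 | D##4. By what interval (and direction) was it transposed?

Take the first pair: A3 → C##4. A to C spans 3 letter names, so the interval is some kind of third.
A3 to C##4 is 5 semitones, which makes it an augmented third; the second version is higher, so the direction is up.
Checking another pair — B3 → D##4 — gives the same interval.

up an augmented third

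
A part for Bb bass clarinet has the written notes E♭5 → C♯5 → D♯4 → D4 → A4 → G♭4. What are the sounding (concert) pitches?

Db4 B3 C#3 C3 G3 Fb3

The Bb bass clarinet sounds a major ninth below written, so transpose each written note down a major ninth.
Eb5 -> Db4
C#5 -> B3
D#4 -> C#3
D4 -> C3
A4 -> G3
Gb4 -> Fb3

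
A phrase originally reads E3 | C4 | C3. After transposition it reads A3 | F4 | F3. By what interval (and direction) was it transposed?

up a perfect fourth

From E3 to A3 is 4 letter names — a fourth of some quality.
E3 to A3 is 5 semitones, which makes it a perfect fourth; the second version is higher, so the direction is up.
Checking another pair — C3 → F3 — gives the same interval.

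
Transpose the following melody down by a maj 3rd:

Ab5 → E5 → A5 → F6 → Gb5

Ab5 to Fb5
E5 to C5
A5 to F5
F6 to Db6
Gb5 to Ebb5

Fb5 C5 F5 Db6 Ebb5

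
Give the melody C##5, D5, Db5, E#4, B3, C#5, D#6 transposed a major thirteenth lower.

E#3 F3 Fb3 G#2 D2 E3 F#4

C##5 down a major thirteenth is E#3.
A major thirteenth down from D5 gives F3.
Db5: a thirteenth down reaches F, and 21 semitones makes it Fb3.
A major thirteenth down from E#4 gives G#2.
B3: a thirteenth down reaches D, and 21 semitones makes it D2.
C#5 down a major thirteenth is E3.
A major thirteenth down from D#6 gives F#4.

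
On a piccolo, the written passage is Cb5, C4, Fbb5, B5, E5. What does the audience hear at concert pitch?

Cb6 C5 Fbb6 B6 E6

The piccolo sounds a perfect octave above written, so transpose each written note up a perfect octave.
Cb5 gives Cb6
C4 gives C5
Fbb5 gives Fbb6
B5 gives B6
E5 gives E6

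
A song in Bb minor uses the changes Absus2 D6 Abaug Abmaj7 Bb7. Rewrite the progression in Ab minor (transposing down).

Gbsus2 C6 Gbaug Gbmaj7 Ab7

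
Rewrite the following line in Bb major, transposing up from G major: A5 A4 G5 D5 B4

From G up to Bb is a minor third; apply that to each pitch.
A5 to C6
A4 to C5
G5 to Bb5
D5 to F5
B4 to D5

C6 C5 Bb5 F5 D5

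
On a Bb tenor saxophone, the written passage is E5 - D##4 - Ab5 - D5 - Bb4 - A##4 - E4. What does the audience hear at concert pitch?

D4 C##3 Gb4 C4 Ab3 G##3 D3

The Bb tenor saxophone sounds a major ninth below written, so transpose each written note down a major ninth.
E5 to D4
D##4 to C##3
Ab5 to Gb4
D5 to C4
Bb4 to Ab3
A##4 to G##3
E4 to D3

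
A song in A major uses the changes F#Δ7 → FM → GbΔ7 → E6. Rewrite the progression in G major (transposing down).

A major down to G major is a major second; each chord root moves by that interval while the quality stays the same.
F#Δ7: root F# down a major second → E, giving EΔ7.
FM: root F down a major second → Eb, giving EbM.
GbΔ7: root Gb down a major second → Fb, giving FbΔ7.
E6: root E down a major second → D, giving D6.

EΔ7 EbM FbΔ7 D6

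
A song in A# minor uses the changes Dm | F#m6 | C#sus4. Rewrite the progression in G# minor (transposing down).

Cm Em6 Bsus4

A# minor down to G# minor is a major second; each chord root moves by that interval while the quality stays the same.
Dm: root D down a major second → C, giving Cm.
F#m6: root F# down a major second → E, giving Em6.
C#sus4: root C# down a major second → B, giving Bsus4.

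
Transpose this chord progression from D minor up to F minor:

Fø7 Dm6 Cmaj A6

Abø7 Fm6 Ebmaj C6

D minor up to F minor is a minor third; each chord root moves by that interval while the quality stays the same.
Fø7: root F up a minor third → Ab, giving Abø7.
Dm6: root D up a minor third → F, giving Fm6.
Cmaj: root C up a minor third → Eb, giving Ebmaj.
A6: root A up a minor third → C, giving C6.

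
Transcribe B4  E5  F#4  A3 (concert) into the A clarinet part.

D5 G5 A4 C4

Written C4 sounds as A3 on the A clarinet, so concert pitches are written a minor third up.
B4 → D5
E5 → G5
F#4 → A4
A3 → C4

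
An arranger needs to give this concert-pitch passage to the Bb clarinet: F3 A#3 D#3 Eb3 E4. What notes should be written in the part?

G3 B#3 E#3 F3 F#4

The Bb clarinet sounds a major second below written, so the written part must be a major second above concert — transpose each note up.
F3 to G3
A#3 to B#3
D#3 to E#3
Eb3 to F3
E4 to F#4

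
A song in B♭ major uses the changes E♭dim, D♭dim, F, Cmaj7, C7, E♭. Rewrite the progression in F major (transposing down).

B♭ major down to F major is a perfect fourth; each chord root moves by that interval while the quality stays the same.
E♭dim: root E♭ down a perfect fourth → Bb, giving Bbdim.
D♭dim: root D♭ down a perfect fourth → Ab, giving Abdim.
F: root F down a perfect fourth → C, giving C.
Cmaj7: root C down a perfect fourth → G, giving Gmaj7.
C7: root C down a perfect fourth → G, giving G7.
E♭: root E♭ down a perfect fourth → Bb, giving Bb.

Bbdim Abdim C Gmaj7 G7 Bb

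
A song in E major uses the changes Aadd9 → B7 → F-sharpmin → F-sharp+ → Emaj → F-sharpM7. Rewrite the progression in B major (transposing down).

Eadd9 F#7 C#min C#+ Bmaj C#M7

E major down to B major is a perfect fourth; each chord root moves by that interval while the quality stays the same.
Aadd9: root A down a perfect fourth → E, giving Eadd9.
B7: root B down a perfect fourth → F#, giving F#7.
F-sharpmin: root F-sharp down a perfect fourth → C#, giving C#min.
F-sharp+: root F-sharp down a perfect fourth → C#, giving C#+.
Emaj: root E down a perfect fourth → B, giving Bmaj.
F-sharpM7: root F-sharp down a perfect fourth → C#, giving C#M7.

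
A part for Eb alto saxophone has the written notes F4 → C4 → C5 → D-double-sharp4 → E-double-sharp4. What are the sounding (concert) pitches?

The Eb alto saxophone sounds a major sixth below written, so transpose each written note down a major sixth.
F4 gives Ab3
C4 gives Eb3
C5 gives Eb4
D##4 gives F##3
E##4 gives G##3

Ab3 Eb3 Eb4 F##3 G##3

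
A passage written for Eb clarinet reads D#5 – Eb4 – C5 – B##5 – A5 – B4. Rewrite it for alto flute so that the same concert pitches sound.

First find concert pitch: the Eb clarinet sounds a minor third above written, so D#5 Eb4 C5 B##5 A5 B4 sounds F#5 Gb4 Eb5 D##6 C6 D5.
Then write for alto flute: it sounds a perfect fourth below written, so the part must be a perfect fourth above concert.
F#5 → B5
Gb4 → Cb5
Eb5 → Ab5
D##6 → G##6
C6 → F6
D5 → G5

B5 Cb5 Ab5 G##6 F6 G5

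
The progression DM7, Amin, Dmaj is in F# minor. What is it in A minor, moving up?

FM7 Cmin Fmaj

F# minor up to A minor is a minor third; each chord root moves by that interval while the quality stays the same.
DM7: root D up a minor third → F, giving FM7.
Amin: root A up a minor third → C, giving Cmin.
Dmaj: root D up a minor third → F, giving Fmaj.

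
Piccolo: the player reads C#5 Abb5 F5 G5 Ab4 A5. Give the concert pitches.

C#6 Abb6 F6 G6 Ab5 A6

Written C4 on the piccolo sounds as C5, a perfect octave higher; apply that shift to every note.
C#5 becomes C#6
Abb5 becomes Abb6
F5 becomes F6
G5 becomes G6
Ab4 becomes Ab5
A5 becomes A6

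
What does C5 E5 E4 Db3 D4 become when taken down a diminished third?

C5 down a diminished third is A#4.
A diminished third down from E5 gives C##5.
E4: a third down reaches C, and 2 semitones makes it C##4.
Db3: a third down reaches B, and 2 semitones makes it B2.
D4: a third down reaches B, and 2 semitones makes it B#3.

A#4 C##5 C##4 B2 B#3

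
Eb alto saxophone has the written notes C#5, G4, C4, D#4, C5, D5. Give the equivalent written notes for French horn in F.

First find concert pitch: the Eb alto saxophone sounds a major sixth below written, so C#5 G4 C4 D#4 C5 D5 sounds E4 Bb3 Eb3 F#3 Eb4 F4.
Then write for French horn in F: it sounds a perfect fifth below written, so the part must be a perfect fifth above concert.
E4 → B4
Bb3 → F4
Eb3 → Bb3
F#3 → C#4
Eb4 → Bb4
F4 → C5

B4 F4 Bb3 C#4 Bb4 C5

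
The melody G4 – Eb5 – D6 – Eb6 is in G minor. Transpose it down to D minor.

D4 Bb4 A5 Bb5

From G down to D is a perfect fourth; apply that to each pitch.
G4 to D4
Eb5 to Bb4
D6 to A5
Eb6 to Bb5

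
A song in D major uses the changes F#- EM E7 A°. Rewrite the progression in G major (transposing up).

B- AM A7 D°

D major up to G major is a perfect fourth; each chord root moves by that interval while the quality stays the same.
F#-: root F# up a perfect fourth → B, giving B-.
EM: root E up a perfect fourth → A, giving AM.
E7: root E up a perfect fourth → A, giving A7.
A°: root A up a perfect fourth → D, giving D°.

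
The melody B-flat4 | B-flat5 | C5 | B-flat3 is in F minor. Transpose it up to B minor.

F minor to B minor up is an augmented fourth, so every note moves up by that interval.
Bb4 gives E5
Bb5 gives E6
C5 gives F#5
Bb3 gives E4

E5 E6 F#5 E4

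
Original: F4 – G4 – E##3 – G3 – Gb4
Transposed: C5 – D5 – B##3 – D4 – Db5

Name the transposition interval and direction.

up a perfect fifth

Take the first pair: F4 → C5. F to C spans 5 letter names, so the interval is some kind of fifth.
F4 to C5 is 7 semitones, which makes it a perfect fifth; the second version is higher, so the direction is up.
Checking another pair — Gb4 → Db5 — gives the same interval.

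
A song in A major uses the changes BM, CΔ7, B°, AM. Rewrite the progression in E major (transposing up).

F#M GΔ7 F#° EM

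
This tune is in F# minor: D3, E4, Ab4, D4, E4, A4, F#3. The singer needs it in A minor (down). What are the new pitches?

From F# down to A is a major sixth; apply that to each pitch.
D3 gives F2
E4 gives G3
Ab4 gives Cb4
D4 gives F3
E4 gives G3
A4 gives C4
F#3 gives A2

F2 G3 Cb4 F3 G3 C4 A2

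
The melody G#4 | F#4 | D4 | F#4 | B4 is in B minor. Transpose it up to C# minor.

A#4 G#4 E4 G#4 C#5

B minor to C# minor up is a major second, so every note moves up by that interval.
G#4 becomes A#4
F#4 becomes G#4
D4 becomes E4
F#4 becomes G#4
B4 becomes C#5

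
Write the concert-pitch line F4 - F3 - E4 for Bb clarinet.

G4 G3 F#4

Written C4 sounds as Bb3 on the Bb clarinet, so concert pitches are written a major second up.
F4 to G4
F3 to G3
E4 to F#4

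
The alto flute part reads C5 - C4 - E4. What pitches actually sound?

G4 G3 B3

The alto flute sounds a perfect fourth below written, so transpose each written note down a perfect fourth.
C5 -> G4
C4 -> G3
E4 -> B3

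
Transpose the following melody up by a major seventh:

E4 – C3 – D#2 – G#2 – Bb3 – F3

D#5 B3 C##3 F##3 A4 E4

E4 becomes D#5
C3 becomes B3
D#2 becomes C##3
G#2 becomes F##3
Bb3 becomes A4
F3 becomes E4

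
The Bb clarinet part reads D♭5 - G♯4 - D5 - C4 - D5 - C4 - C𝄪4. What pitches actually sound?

Cb5 F#4 C5 Bb3 C5 Bb3 B#3

The Bb clarinet sounds a major second below written, so transpose each written note down a major second.
Db5 -> Cb5
G#4 -> F#4
D5 -> C5
C4 -> Bb3
D5 -> C5
C4 -> Bb3
C##4 -> B#3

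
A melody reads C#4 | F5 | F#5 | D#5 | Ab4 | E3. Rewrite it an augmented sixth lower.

C#4 gives Eb3
F5 gives Abb4
F#5 gives Ab4
D#5 gives F4
Ab4 gives Cbb4
E3 gives Gb2

Eb3 Abb4 Ab4 F4 Cbb4 Gb2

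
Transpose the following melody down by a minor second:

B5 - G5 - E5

A#5 F#5 D#5

B5 down a minor second is A#5.
G5 down a minor second is F#5.
E5: a second down reaches D, and 1 semitone makes it D#5.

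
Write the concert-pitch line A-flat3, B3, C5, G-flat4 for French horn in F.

Eb4 F#4 G5 Db5

The French horn in F sounds a perfect fifth below written, so the written part must be a perfect fifth above concert — transpose each note up.
Ab3 → Eb4
B3 → F#4
C5 → G5
Gb4 → Db5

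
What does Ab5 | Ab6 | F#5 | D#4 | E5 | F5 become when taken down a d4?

E5 E6 C##5 A##3 B#4 C#5

Ab5 → E5
Ab6 → E6
F#5 → C##5
D#4 → A##3
E5 → B#4
F5 → C#5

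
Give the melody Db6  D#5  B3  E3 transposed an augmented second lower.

Cbb6 C5 Ab3 Db3

Db6: a second down reaches C, and 3 semitones makes it Cbb6.
D#5 down an augmented second is C5.
B3: a second down reaches A, and 3 semitones makes it Ab3.
An augmented second down from E3 gives Db3.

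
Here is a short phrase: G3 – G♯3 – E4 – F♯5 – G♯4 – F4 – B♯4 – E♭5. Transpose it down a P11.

G3: an eleventh down reaches D, and 17 semitones makes it D2.
A perfect eleventh down from G#3 gives D#2.
E4: an eleventh down reaches B, and 17 semitones makes it B2.
F#5: an eleventh down reaches C, and 17 semitones makes it C#4.
G#4 down a perfect eleventh is D#3.
A perfect eleventh down from F4 gives C3.
B#4: an eleventh down reaches F, and 17 semitones makes it F##3.
A perfect eleventh down from Eb5 gives Bb3.

D2 D#2 B2 C#4 D#3 C3 F##3 Bb3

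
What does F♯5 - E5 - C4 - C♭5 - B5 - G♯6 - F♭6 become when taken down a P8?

F#4 E4 C3 Cb4 B4 G#5 Fb5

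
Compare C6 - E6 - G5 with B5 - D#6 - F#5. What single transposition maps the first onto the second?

down a minor second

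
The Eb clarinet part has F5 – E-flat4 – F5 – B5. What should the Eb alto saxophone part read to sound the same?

F6 Eb5 F6 B6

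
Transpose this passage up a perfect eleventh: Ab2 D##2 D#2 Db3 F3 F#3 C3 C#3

Db4 G##3 G#3 Gb4 Bb4 B4 F4 F#4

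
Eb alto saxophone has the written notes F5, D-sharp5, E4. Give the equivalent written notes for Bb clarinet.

Bb4 G#4 A3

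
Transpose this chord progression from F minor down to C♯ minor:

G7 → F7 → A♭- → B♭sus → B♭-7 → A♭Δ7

F minor down to C♯ minor is a diminished fourth; each chord root moves by that interval while the quality stays the same.
G7: root G down a diminished fourth → D#, giving D#7.
F7: root F down a diminished fourth → C#, giving C#7.
A♭-: root A♭ down a diminished fourth → E, giving E-.
B♭sus: root B♭ down a diminished fourth → F#, giving F#sus.
B♭-7: root B♭ down a diminished fourth → F#, giving F#-7.
A♭Δ7: root A♭ down a diminished fourth → E, giving EΔ7.

D#7 C#7 E- F#sus F#-7 EΔ7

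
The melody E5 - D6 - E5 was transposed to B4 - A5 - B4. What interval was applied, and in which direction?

down a perfect fourth

Take the first pair: E5 → B4. E to B spans 4 letter names, so the interval is some kind of fourth.
B4 to E5 is 5 semitones, which makes it a perfect fourth; the second version is lower, so the direction is down.
Checking another pair — E5 → B4 — gives the same interval.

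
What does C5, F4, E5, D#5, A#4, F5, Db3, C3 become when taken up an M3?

C5 -> E5
F4 -> A4
E5 -> G#5
D#5 -> F##5
A#4 -> C##5
F5 -> A5
Db3 -> F3
C3 -> E3

E5 A4 G#5 F##5 C##5 A5 F3 E3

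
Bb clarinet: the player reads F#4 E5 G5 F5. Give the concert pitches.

The Bb clarinet sounds a major second below written, so transpose each written note down a major second.
F#4 -> E4
E5 -> D5
G5 -> F5
F5 -> Eb5

E4 D5 F5 Eb5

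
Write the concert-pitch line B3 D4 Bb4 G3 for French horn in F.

F#4 A4 F5 D4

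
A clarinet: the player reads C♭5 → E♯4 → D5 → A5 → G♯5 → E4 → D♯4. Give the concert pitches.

Ab4 C##4 B4 F#5 E#5 C#4 B#3

Written C4 on the A clarinet sounds as A3, a minor third lower; apply that shift to every note.
Cb5 gives Ab4
E#4 gives C##4
D5 gives B4
A5 gives F#5
G#5 gives E#5
E4 gives C#4
D#4 gives B#3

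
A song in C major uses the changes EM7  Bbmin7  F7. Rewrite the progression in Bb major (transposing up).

DM7 Abmin7 Eb7

C major up to Bb major is a minor seventh; each chord root moves by that interval while the quality stays the same.
EM7: root E up a minor seventh → D, giving DM7.
Bbmin7: root Bb up a minor seventh → Ab, giving Abmin7.
F7: root F up a minor seventh → Eb, giving Eb7.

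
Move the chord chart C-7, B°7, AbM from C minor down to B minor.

B-7 A#°7 GM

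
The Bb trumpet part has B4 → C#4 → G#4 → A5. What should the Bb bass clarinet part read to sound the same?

First find concert pitch: the Bb trumpet sounds a major second below written, so B4 C#4 G#4 A5 sounds A4 B3 F#4 G5.
Then write for Bb bass clarinet: it sounds a major ninth below written, so the part must be a major ninth above concert.
A4 → B5
B3 → C#5
F#4 → G#5
G5 → A6

B5 C#5 G#5 A6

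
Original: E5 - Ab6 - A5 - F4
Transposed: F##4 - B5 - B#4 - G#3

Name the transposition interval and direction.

down a diminished seventh

From E5 to F##4 is 7 letter names — a seventh of some quality.
F##4 to E5 is 9 semitones, which makes it a diminished seventh; the second version is lower, so the direction is down.
Checking another pair — F4 → G#3 — gives the same interval.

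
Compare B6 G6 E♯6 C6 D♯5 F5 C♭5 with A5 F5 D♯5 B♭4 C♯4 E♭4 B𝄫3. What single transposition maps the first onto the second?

down a major ninth

Take the first pair: B6 → A5. B to A spans 9 letter names, so the interval is some kind of ninth.
A5 to B6 is 14 semitones, which makes it a major ninth; the second version is lower, so the direction is down.
Checking another pair — Cb5 → Bbb3 — gives the same interval.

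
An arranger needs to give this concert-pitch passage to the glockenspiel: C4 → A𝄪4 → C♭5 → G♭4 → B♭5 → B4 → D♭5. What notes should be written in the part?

C2 A##2 Cb3 Gb2 Bb3 B2 Db3

Written C4 sounds as C6 on the glockenspiel, so concert pitches are written a perfect fifteenth down.
C4 becomes C2
A##4 becomes A##2
Cb5 becomes Cb3
Gb4 becomes Gb2
Bb5 becomes Bb3
B4 becomes B2
Db5 becomes Db3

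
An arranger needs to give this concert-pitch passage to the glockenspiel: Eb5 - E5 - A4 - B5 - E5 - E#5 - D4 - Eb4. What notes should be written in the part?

Eb3 E3 A2 B3 E3 E#3 D2 Eb2

Written C4 sounds as C6 on the glockenspiel, so concert pitches are written a perfect fifteenth down.
Eb5 becomes Eb3
E5 becomes E3
A4 becomes A2
B5 becomes B3
E5 becomes E3
E#5 becomes E#3
D4 becomes D2
Eb4 becomes Eb2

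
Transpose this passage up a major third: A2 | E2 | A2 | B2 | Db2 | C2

A2 to C#3
E2 to G#2
A2 to C#3
B2 to D#3
Db2 to F2
C2 to E2

C#3 G#2 C#3 D#3 F2 E2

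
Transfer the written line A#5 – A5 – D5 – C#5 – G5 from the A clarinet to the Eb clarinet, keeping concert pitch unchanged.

D##5 D#5 G#4 F##4 C#5

First find concert pitch: the A clarinet sounds a minor third below written, so A#5 A5 D5 C#5 G5 sounds F##5 F#5 B4 A#4 E5.
Then write for Eb clarinet: it sounds a minor third above written, so the part must be a minor third below concert.
F##5 → D##5
F#5 → D#5
B4 → G#4
A#4 → F##4
E5 → C#5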